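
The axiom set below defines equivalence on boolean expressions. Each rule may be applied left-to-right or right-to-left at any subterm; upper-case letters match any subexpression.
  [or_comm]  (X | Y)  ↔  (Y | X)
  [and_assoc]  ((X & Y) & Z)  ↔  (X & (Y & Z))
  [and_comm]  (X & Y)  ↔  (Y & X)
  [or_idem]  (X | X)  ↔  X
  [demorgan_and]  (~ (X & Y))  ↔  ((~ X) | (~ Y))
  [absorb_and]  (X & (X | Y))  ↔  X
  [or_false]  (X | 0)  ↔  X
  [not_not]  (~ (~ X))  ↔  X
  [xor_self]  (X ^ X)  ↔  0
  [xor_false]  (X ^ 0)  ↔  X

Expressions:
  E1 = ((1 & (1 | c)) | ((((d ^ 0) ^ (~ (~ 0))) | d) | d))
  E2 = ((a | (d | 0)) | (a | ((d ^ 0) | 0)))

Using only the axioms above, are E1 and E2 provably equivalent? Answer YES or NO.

Every axiom is a valid identity, so a rewrite proof would force E1 and E2 to agree under every assignment.
At a=0, c=0, d=0: E1 = 1 but E2 = 0; they differ, so no derivation exists.

NO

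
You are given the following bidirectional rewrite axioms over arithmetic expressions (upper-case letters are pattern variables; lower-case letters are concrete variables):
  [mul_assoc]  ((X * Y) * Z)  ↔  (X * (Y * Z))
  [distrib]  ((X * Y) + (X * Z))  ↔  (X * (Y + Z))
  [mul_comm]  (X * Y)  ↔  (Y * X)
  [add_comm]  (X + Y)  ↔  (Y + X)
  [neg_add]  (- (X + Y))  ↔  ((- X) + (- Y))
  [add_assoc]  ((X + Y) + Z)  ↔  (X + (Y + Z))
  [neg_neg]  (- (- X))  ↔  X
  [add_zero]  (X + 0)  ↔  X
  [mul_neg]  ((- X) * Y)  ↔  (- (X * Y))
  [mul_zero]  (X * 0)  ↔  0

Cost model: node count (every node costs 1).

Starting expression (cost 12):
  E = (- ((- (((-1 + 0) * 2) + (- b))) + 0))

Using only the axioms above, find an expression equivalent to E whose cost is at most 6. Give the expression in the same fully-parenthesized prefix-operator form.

((-1 * 2) + (- b))   [cost 6]

1. [add_zero →] ((- (((-1 + 0) * 2) + (- b))) + 0)  →  (- (((-1 + 0) * 2) + (- b)));  E = (- (- (((-1 + 0) * 2) + (- b))))
2. [add_zero →] (-1 + 0)  →  -1;  E = (- (- ((-1 * 2) + (- b))))
3. [neg_neg →] (- (- ((-1 * 2) + (- b))))  →  ((-1 * 2) + (- b));  cost 6 ≤ 6, done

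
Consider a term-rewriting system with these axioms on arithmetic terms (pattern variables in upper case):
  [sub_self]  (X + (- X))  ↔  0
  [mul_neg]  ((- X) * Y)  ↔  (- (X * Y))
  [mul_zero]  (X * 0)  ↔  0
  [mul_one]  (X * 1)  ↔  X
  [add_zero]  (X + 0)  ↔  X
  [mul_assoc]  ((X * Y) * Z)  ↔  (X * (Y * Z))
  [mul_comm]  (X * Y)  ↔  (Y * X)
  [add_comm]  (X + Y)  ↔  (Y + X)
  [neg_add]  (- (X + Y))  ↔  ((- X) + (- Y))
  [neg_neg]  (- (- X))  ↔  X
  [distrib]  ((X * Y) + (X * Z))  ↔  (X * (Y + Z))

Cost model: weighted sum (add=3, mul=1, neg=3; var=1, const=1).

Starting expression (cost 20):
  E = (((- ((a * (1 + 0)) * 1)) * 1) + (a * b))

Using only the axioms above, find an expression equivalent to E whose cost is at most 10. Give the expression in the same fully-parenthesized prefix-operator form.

1. [mul_one →] ((a * (1 + 0)) * 1)  →  (a * (1 + 0));  E = (((- (a * (1 + 0))) * 1) + (a * b))
2. [add_zero →] (1 + 0)  →  1;  E = (((- (a * 1)) * 1) + (a * b))
3. [mul_one →] (a * 1)  →  a;  E = (((- a) * 1) + (a * b))
4. [mul_one →] ((- a) * 1)  →  (- a);  cost 10 ≤ 10, done

((- a) + (a * b))   [cost 10]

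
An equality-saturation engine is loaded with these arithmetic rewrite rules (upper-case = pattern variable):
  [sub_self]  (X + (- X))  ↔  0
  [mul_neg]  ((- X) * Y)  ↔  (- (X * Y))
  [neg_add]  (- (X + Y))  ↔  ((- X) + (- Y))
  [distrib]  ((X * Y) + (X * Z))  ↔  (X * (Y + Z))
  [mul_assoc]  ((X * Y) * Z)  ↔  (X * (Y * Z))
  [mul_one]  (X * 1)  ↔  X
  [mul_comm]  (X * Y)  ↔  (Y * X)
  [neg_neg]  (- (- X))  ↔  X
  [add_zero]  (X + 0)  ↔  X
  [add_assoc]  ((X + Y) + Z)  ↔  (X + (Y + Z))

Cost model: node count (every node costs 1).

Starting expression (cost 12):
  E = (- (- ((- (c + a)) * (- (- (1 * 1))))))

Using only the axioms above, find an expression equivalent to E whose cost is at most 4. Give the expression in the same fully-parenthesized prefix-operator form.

step 1: mul_one (→) rewrites (1 * 1) into 1, now (- (- ((- (c + a)) * (- (- 1)))))
step 2: neg_neg (→) rewrites (- (- 1)) into 1, now (- (- ((- (c + a)) * 1)))
step 3: mul_one (→) rewrites ((- (c + a)) * 1) into (- (c + a)), now (- (- (- (c + a))))
step 4: neg_neg (→) rewrites (- (- (c + a))) into (c + a), reaching cost 4 (bound 4)

(- (c + a))   [cost 4]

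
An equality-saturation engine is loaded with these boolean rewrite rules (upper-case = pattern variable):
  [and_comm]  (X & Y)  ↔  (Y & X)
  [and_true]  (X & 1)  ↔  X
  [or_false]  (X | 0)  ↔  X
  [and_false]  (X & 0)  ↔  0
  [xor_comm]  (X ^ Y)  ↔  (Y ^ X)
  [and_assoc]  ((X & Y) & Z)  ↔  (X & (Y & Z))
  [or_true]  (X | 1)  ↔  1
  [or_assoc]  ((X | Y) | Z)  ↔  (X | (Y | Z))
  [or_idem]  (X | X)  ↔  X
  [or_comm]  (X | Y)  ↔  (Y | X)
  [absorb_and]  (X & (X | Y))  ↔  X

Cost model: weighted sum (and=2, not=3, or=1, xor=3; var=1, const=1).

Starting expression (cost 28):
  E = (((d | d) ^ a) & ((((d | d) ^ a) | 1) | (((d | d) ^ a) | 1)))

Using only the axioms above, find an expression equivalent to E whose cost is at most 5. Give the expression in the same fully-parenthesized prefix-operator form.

1. [or_idem →] ((((d | d) ^ a) | 1) | (((d | d) ^ a) | 1))  →  (((d | d) ^ a) | 1);  E = (((d | d) ^ a) & (((d | d) ^ a) | 1))
2. [absorb_and →] (((d | d) ^ a) & (((d | d) ^ a) | 1))  →  ((d | d) ^ a)
3. [or_idem →] (d | d)  →  d;  cost 5 ≤ 5, done

(d ^ a)   [cost 5]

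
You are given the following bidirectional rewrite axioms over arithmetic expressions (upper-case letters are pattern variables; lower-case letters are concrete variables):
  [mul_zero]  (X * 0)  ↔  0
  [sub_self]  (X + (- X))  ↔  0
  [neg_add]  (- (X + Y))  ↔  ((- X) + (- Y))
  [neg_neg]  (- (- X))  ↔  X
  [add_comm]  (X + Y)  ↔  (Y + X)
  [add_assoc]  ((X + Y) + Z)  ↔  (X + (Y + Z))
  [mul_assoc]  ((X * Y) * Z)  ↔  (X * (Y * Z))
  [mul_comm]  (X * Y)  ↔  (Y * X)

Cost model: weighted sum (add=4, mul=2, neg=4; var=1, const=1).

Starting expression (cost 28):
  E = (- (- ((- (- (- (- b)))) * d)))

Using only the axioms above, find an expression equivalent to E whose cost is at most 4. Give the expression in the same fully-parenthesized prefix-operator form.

(b * d)   [cost 4]

(1) (- (- (- b)))  =[neg_neg →]=  (- b)    ⊢ (- (- ((- (- b)) * d)))
(2) (- (- ((- (- b)) * d)))  =[neg_neg →]=  ((- (- b)) * d)
(3) (- (- b))  =[neg_neg →]=  b    ⊢ cost 4, within 4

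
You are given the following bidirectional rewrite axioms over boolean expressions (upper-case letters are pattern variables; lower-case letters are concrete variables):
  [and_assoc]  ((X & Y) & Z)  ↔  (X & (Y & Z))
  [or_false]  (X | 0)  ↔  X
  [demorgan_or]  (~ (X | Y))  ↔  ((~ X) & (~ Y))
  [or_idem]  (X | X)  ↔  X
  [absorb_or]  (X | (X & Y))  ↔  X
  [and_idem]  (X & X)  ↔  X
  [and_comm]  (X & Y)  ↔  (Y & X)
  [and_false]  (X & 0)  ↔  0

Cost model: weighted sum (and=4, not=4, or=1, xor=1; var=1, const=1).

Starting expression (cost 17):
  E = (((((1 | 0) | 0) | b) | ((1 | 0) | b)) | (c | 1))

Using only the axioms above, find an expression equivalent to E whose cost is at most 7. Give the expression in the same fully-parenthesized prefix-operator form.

((1 | b) | (c | 1))   [cost 7]

1. [or_false →] ((1 | 0) | 0)  →  (1 | 0);  E = ((((1 | 0) | b) | ((1 | 0) | b)) | (c | 1))
2. [or_idem →] (((1 | 0) | b) | ((1 | 0) | b))  →  ((1 | 0) | b);  E = (((1 | 0) | b) | (c | 1))
3. [or_false →] (1 | 0)  →  1;  cost 7 ≤ 7, done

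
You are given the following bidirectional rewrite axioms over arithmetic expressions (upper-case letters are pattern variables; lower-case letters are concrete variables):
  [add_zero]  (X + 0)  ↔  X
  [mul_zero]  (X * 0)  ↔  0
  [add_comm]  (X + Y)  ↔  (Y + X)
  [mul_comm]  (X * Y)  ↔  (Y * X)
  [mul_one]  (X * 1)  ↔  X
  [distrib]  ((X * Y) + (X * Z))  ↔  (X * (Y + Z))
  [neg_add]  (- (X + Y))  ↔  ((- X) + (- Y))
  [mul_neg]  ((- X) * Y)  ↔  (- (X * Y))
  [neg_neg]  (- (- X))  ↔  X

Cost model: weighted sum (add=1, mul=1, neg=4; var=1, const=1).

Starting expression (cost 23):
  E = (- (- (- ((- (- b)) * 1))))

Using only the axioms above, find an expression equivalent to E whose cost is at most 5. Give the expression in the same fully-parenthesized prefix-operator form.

(1) (- (- b))  =[neg_neg →]=  b    ⊢ (- (- (- (b * 1))))
(2) (b * 1)  =[mul_one →]=  b    ⊢ (- (- (- b)))
(3) (- (- b))  =[neg_neg →]=  b    ⊢ cost 5, within 5

(- b)   [cost 5]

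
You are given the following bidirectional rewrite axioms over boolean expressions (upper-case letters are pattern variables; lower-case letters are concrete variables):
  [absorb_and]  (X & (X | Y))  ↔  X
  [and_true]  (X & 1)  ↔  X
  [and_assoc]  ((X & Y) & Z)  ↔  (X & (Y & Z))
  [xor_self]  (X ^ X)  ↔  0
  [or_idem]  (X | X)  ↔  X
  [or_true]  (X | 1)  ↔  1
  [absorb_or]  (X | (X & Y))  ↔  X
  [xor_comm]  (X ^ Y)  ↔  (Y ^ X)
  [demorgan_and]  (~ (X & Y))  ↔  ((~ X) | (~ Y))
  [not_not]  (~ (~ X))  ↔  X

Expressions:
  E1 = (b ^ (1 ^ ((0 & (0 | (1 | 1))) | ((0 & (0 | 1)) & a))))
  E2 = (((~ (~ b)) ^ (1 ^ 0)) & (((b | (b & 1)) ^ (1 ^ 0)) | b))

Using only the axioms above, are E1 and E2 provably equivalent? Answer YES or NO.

YES

(1) (1 | 1)  =[or_idem →]=  1    ⊢ (b ^ (1 ^ ((0 & (0 | 1)) | ((0 & (0 | 1)) & a))))
(2) ((0 & (0 | 1)) | ((0 & (0 | 1)) & a))  =[absorb_or →]=  (0 & (0 | 1))    ⊢ (b ^ (1 ^ (0 & (0 | 1))))
(3) (0 & (0 | 1))  =[absorb_and →]=  0    ⊢ (b ^ (1 ^ 0))
(4) (b ^ (1 ^ 0))  =[absorb_and ←]=  ((b ^ (1 ^ 0)) & ((b ^ (1 ^ 0)) | b))
(5) b  =[absorb_or ←]=  (b | (b & 1))    ⊢ ((b ^ (1 ^ 0)) & (((b | (b & 1)) ^ (1 ^ 0)) | b))
(6) b  =[not_not ←]=  (~ (~ b))    ⊢ E2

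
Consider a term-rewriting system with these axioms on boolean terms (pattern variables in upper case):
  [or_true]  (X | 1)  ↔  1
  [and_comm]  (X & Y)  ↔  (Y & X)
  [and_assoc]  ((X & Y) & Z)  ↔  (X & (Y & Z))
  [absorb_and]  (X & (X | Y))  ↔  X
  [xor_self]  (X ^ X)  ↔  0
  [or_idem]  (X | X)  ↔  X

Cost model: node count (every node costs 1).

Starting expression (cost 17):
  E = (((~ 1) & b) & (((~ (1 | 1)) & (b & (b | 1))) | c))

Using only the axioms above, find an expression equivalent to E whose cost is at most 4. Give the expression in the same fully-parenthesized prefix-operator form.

((~ 1) & b)   [cost 4]

step 1: absorb_and (→) rewrites (b & (b | 1)) into b, now (((~ 1) & b) & (((~ (1 | 1)) & b) | c))
step 2: or_idem (→) rewrites (1 | 1) into 1, now (((~ 1) & b) & (((~ 1) & b) | c))
step 3: absorb_and (→) rewrites (((~ 1) & b) & (((~ 1) & b) | c)) into ((~ 1) & b), reaching cost 4 (bound 4)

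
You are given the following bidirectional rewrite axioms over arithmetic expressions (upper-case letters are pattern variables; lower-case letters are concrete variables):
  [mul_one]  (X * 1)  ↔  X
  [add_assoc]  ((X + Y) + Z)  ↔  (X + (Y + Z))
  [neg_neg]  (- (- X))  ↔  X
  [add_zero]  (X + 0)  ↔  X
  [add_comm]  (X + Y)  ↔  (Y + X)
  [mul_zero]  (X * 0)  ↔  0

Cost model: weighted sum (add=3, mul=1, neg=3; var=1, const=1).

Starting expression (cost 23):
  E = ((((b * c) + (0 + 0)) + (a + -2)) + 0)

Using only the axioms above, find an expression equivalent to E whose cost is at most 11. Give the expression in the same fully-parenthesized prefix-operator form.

1. [add_zero →] (0 + 0)  →  0;  E = ((((b * c) + 0) + (a + -2)) + 0)
2. [add_zero →] ((((b * c) + 0) + (a + -2)) + 0)  →  (((b * c) + 0) + (a + -2))
3. [add_zero →] ((b * c) + 0)  →  (b * c);  cost 11 ≤ 11, done

((b * c) + (a + -2))   [cost 11]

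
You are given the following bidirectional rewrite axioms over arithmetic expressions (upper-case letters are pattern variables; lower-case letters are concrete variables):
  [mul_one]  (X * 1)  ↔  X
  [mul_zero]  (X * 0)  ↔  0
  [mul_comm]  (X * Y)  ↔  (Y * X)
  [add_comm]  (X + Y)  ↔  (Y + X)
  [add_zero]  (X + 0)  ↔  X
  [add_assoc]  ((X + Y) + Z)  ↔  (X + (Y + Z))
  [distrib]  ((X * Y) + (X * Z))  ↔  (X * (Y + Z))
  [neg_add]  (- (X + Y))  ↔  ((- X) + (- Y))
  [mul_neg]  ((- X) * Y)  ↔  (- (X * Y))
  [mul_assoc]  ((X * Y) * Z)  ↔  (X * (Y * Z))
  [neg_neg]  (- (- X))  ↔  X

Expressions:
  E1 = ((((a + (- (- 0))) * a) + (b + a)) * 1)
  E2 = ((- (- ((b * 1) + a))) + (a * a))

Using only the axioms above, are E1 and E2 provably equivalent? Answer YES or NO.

YES

step 1: neg_neg (→) rewrites (- (- 0)) into 0, now ((((a + 0) * a) + (b + a)) * 1)
step 2: add_zero (→) rewrites (a + 0) into a, now (((a * a) + (b + a)) * 1)
step 3: mul_one (→) rewrites (((a * a) + (b + a)) * 1) into ((a * a) + (b + a))
step 4: add_comm (→) rewrites ((a * a) + (b + a)) into ((b + a) + (a * a))
step 5: mul_one (←) rewrites b into (b * 1), now (((b * 1) + a) + (a * a))
step 6: neg_neg (←) rewrites ((b * 1) + a) into (- (- ((b * 1) + a))), which is E2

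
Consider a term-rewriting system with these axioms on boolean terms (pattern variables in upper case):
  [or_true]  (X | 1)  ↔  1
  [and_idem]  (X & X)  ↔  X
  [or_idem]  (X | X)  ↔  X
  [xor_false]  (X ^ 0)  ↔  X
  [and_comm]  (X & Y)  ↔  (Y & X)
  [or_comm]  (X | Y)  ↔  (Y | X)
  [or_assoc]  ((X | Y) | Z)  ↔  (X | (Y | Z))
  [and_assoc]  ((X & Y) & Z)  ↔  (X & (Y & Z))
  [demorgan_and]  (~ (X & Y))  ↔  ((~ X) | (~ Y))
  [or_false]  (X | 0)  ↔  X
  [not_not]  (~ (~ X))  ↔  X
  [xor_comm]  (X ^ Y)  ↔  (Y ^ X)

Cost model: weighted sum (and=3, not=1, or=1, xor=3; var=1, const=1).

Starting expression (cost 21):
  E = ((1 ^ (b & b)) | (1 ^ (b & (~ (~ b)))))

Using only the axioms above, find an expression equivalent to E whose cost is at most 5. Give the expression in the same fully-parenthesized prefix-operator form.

(1) (~ (~ b))  =[not_not →]=  b    ⊢ ((1 ^ (b & b)) | (1 ^ (b & b)))
(2) ((1 ^ (b & b)) | (1 ^ (b & b)))  =[or_idem →]=  (1 ^ (b & b))
(3) (b & b)  =[and_idem →]=  b    ⊢ cost 5, within 5

(1 ^ b)   [cost 5]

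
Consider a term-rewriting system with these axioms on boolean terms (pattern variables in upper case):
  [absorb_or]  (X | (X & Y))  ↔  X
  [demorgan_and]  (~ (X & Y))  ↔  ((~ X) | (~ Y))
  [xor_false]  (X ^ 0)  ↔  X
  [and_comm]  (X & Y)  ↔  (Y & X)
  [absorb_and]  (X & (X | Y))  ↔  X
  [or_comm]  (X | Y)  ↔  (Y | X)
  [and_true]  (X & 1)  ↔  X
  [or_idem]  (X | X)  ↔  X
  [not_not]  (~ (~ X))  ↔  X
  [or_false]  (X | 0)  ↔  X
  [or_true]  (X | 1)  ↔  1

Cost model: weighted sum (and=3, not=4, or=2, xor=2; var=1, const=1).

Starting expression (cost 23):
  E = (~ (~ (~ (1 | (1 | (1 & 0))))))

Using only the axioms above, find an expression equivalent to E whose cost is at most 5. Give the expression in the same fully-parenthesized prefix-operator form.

(~ 1)   [cost 5]

1. [not_not →] (~ (~ (~ (1 | (1 | (1 & 0))))))  →  (~ (1 | (1 | (1 & 0))))
2. [absorb_or →] (1 | (1 & 0))  →  1;  E = (~ (1 | 1))
3. [or_idem →] (1 | 1)  →  1;  cost 5 ≤ 5, done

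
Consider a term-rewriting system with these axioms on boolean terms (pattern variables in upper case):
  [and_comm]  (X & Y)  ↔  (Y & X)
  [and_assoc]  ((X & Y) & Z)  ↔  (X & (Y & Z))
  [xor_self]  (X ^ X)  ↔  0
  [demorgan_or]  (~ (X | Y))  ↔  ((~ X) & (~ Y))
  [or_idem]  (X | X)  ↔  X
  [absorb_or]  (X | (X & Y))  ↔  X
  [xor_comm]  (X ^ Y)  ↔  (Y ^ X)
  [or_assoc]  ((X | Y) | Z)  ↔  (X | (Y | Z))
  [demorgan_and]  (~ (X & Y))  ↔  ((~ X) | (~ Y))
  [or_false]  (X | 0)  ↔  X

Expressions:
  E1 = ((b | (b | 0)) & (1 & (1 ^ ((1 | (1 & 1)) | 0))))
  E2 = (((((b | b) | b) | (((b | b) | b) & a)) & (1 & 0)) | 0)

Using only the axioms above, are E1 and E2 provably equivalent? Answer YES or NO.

YES

(1) (1 | (1 & 1))  =[absorb_or →]=  1    ⊢ ((b | (b | 0)) & (1 & (1 ^ (1 | 0))))
(2) (b | 0)  =[or_false →]=  b    ⊢ ((b | b) & (1 & (1 ^ (1 | 0))))
(3) (1 | 0)  =[or_false →]=  1    ⊢ ((b | b) & (1 & (1 ^ 1)))
(4) (1 ^ 1)  =[xor_self →]=  0    ⊢ ((b | b) & (1 & 0))
(5) b  =[or_idem ←]=  (b | b)    ⊢ (((b | b) | b) & (1 & 0))
(6) (((b | b) | b) & (1 & 0))  =[or_false ←]=  ((((b | b) | b) & (1 & 0)) | 0)
(7) ((b | b) | b)  =[absorb_or ←]=  (((b | b) | b) | (((b | b) | b) & a))    ⊢ E2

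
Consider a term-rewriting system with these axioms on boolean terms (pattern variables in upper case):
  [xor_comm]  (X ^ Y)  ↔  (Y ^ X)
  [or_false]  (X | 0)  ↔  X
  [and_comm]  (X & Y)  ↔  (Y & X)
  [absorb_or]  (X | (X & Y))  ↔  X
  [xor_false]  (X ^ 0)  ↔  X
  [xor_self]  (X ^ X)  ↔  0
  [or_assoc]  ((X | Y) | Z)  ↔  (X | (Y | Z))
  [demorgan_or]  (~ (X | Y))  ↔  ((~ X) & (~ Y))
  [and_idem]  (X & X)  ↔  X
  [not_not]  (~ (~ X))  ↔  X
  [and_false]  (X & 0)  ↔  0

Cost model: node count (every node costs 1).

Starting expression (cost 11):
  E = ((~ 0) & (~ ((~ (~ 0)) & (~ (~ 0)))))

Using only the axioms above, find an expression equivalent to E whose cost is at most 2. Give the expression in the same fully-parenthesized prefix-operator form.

(~ 0)   [cost 2]

1. [and_idem →] ((~ (~ 0)) & (~ (~ 0)))  →  (~ (~ 0));  E = ((~ 0) & (~ (~ (~ 0))))
2. [not_not →] (~ (~ 0))  →  0;  E = ((~ 0) & (~ 0))
3. [and_idem →] ((~ 0) & (~ 0))  →  (~ 0);  cost 2 ≤ 2, done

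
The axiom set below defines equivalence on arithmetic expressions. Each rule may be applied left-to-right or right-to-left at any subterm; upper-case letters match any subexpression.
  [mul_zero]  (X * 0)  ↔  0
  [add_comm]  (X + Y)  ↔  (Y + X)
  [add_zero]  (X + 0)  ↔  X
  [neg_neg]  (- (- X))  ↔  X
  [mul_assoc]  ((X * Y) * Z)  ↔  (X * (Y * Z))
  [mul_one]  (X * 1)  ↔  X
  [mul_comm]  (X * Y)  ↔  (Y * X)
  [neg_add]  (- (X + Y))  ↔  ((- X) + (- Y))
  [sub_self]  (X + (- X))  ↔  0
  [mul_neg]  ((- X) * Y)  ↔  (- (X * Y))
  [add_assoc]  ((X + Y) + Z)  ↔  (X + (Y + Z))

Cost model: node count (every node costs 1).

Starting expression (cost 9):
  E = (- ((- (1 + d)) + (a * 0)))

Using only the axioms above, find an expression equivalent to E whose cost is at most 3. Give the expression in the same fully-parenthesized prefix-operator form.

(1 + d)   [cost 3]

1. [mul_zero →] (a * 0)  →  0;  E = (- ((- (1 + d)) + 0))
2. [add_zero →] ((- (1 + d)) + 0)  →  (- (1 + d));  E = (- (- (1 + d)))
3. [neg_neg →] (- (- (1 + d)))  →  (1 + d);  cost 3 ≤ 3, done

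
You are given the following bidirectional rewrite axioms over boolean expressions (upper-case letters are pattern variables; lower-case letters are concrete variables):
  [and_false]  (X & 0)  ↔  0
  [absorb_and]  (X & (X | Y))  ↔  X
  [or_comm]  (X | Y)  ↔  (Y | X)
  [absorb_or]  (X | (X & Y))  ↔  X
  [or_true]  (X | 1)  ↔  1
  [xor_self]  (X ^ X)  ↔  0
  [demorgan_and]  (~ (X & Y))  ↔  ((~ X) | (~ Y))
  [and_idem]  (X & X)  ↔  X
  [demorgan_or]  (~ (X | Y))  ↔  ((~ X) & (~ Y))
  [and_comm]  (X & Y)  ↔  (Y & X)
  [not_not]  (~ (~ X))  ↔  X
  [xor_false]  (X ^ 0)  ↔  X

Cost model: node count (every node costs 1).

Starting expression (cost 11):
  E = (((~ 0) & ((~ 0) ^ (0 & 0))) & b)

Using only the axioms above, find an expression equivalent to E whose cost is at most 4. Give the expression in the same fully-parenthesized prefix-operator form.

(1) (0 & 0)  =[and_idem →]=  0    ⊢ (((~ 0) & ((~ 0) ^ 0)) & b)
(2) ((~ 0) ^ 0)  =[xor_false →]=  (~ 0)    ⊢ (((~ 0) & (~ 0)) & b)
(3) ((~ 0) & (~ 0))  =[and_idem →]=  (~ 0)    ⊢ cost 4, within 4

((~ 0) & b)   [cost 4]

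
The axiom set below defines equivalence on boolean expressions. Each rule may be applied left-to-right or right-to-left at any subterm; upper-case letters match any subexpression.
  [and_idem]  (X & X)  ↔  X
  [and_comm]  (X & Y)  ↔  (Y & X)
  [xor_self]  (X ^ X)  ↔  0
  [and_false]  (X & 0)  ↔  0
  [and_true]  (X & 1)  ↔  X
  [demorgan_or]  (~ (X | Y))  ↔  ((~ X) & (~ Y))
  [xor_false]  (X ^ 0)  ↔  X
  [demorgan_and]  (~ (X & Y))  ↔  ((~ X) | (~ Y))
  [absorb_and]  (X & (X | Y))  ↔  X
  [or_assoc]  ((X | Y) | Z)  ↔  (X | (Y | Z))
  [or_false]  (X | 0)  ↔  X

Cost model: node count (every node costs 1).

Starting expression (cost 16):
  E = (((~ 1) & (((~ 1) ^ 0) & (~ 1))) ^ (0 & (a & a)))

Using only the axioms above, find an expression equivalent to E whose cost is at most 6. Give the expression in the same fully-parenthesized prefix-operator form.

((~ 1) ^ (0 & a))   [cost 6]

(1) ((~ 1) ^ 0)  =[xor_false →]=  (~ 1)    ⊢ (((~ 1) & ((~ 1) & (~ 1))) ^ (0 & (a & a)))
(2) ((~ 1) & (~ 1))  =[and_idem →]=  (~ 1)    ⊢ (((~ 1) & (~ 1)) ^ (0 & (a & a)))
(3) ((~ 1) & (~ 1))  =[and_idem →]=  (~ 1)    ⊢ ((~ 1) ^ (0 & (a & a)))
(4) (a & a)  =[and_idem →]=  a    ⊢ cost 6, within 6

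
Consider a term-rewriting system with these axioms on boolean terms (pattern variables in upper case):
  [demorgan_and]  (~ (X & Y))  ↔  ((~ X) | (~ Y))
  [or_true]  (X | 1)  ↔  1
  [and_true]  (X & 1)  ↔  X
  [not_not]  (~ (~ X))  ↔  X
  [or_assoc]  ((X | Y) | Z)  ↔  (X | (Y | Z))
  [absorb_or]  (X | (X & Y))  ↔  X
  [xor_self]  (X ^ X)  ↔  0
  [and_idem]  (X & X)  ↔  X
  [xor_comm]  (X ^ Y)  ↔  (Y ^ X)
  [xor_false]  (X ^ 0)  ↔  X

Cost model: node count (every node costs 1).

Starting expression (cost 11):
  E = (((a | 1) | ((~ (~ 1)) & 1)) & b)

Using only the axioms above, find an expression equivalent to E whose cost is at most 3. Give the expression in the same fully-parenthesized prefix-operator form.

(1) (a | 1)  =[or_true →]=  1    ⊢ ((1 | ((~ (~ 1)) & 1)) & b)
(2) (~ (~ 1))  =[not_not →]=  1    ⊢ ((1 | (1 & 1)) & b)
(3) (1 | (1 & 1))  =[absorb_or →]=  1    ⊢ cost 3, within 3

(1 & b)   [cost 3]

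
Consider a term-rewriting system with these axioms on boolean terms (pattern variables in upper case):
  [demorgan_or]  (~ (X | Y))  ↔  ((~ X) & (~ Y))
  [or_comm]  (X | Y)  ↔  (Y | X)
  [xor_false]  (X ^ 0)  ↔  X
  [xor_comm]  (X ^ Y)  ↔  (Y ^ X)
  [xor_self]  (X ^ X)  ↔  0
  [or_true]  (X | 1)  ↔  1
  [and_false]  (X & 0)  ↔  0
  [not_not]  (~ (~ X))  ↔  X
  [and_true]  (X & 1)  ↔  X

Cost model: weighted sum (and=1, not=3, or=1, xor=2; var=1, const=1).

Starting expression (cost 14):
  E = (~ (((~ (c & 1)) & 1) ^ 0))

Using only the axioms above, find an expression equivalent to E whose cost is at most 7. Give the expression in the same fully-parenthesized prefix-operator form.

(1) (c & 1)  =[and_true →]=  c    ⊢ (~ (((~ c) & 1) ^ 0))
(2) ((~ c) & 1)  =[and_true →]=  (~ c)    ⊢ (~ ((~ c) ^ 0))
(3) ((~ c) ^ 0)  =[xor_false →]=  (~ c)    ⊢ cost 7, within 7

(~ (~ c))   [cost 7]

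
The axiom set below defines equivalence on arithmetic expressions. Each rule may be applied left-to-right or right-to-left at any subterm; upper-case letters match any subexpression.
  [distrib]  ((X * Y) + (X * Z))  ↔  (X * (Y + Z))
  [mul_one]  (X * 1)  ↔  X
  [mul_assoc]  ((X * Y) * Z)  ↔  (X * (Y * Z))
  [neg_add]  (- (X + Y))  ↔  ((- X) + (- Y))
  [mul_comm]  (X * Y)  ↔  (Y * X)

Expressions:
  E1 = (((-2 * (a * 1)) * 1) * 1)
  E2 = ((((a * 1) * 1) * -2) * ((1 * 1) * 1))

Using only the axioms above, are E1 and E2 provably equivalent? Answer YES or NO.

1. [mul_assoc →] (((-2 * (a * 1)) * 1) * 1)  →  ((-2 * (a * 1)) * (1 * 1))
2. [mul_one →] (a * 1)  →  a;  E1 = ((-2 * a) * (1 * 1))
3. [mul_comm →] (-2 * a)  →  (a * -2);  E1 = ((a * -2) * (1 * 1))
4. [mul_one ←] (1 * 1)  →  ((1 * 1) * 1);  E1 = ((a * -2) * ((1 * 1) * 1))
5. [mul_one ←] a  →  (a * 1);  E1 = (((a * 1) * -2) * ((1 * 1) * 1))
6. [mul_one ←] a  →  (a * 1);  this is E2

YES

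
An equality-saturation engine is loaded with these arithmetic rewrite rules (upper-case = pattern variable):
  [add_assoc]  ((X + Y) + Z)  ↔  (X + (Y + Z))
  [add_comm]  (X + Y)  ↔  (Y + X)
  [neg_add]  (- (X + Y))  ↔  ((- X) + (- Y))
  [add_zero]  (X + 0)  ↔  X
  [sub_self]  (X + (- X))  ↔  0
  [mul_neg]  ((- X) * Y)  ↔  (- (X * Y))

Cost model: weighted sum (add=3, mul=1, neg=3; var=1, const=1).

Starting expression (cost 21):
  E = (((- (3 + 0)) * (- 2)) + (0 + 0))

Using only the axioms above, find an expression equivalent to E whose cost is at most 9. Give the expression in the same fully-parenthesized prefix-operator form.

(1) (3 + 0)  =[add_zero →]=  3    ⊢ (((- 3) * (- 2)) + (0 + 0))
(2) (0 + 0)  =[add_zero →]=  0    ⊢ (((- 3) * (- 2)) + 0)
(3) (((- 3) * (- 2)) + 0)  =[add_zero →]=  ((- 3) * (- 2))    ⊢ cost 9, within 9

((- 3) * (- 2))   [cost 9]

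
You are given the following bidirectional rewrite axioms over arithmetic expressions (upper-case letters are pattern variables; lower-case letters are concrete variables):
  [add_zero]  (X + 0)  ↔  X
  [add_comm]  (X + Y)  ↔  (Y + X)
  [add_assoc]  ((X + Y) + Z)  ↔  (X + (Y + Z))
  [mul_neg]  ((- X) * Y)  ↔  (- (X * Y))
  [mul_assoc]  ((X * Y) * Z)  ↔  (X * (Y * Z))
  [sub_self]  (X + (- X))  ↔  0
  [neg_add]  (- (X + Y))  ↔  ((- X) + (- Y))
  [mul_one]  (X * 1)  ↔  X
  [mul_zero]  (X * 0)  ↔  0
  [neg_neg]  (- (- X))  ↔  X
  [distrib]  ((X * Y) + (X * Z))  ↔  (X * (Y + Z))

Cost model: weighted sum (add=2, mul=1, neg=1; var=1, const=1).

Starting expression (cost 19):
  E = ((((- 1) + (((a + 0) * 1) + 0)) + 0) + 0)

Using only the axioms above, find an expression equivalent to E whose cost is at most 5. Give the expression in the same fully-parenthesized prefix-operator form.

step 1: add_zero (→) rewrites (((- 1) + (((a + 0) * 1) + 0)) + 0) into ((- 1) + (((a + 0) * 1) + 0)), now (((- 1) + (((a + 0) * 1) + 0)) + 0)
step 2: add_zero (→) rewrites (((- 1) + (((a + 0) * 1) + 0)) + 0) into ((- 1) + (((a + 0) * 1) + 0))
step 3: add_zero (→) rewrites (a + 0) into a, now ((- 1) + ((a * 1) + 0))
step 4: mul_one (→) rewrites (a * 1) into a, now ((- 1) + (a + 0))
step 5: add_zero (→) rewrites (a + 0) into a, reaching cost 5 (bound 5)

((- 1) + a)   [cost 5]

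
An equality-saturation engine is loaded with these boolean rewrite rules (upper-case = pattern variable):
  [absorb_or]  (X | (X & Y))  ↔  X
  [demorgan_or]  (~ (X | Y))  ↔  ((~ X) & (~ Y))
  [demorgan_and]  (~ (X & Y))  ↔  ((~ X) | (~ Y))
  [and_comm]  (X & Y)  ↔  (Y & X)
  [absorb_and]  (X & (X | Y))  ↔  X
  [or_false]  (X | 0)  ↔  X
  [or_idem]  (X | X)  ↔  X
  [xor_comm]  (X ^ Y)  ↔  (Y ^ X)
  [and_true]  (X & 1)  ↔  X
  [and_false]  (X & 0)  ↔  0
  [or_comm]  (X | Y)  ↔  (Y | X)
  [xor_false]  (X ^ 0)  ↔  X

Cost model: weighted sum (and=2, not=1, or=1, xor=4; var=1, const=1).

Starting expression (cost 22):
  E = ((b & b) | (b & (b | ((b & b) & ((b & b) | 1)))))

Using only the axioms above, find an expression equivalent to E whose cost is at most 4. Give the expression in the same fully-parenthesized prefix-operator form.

(1) ((b & b) & ((b & b) | 1))  =[absorb_and →]=  (b & b)    ⊢ ((b & b) | (b & (b | (b & b))))
(2) (b | (b & b))  =[absorb_or →]=  b    ⊢ ((b & b) | (b & b))
(3) ((b & b) | (b & b))  =[or_idem →]=  (b & b)    ⊢ cost 4, within 4

(b & b)   [cost 4]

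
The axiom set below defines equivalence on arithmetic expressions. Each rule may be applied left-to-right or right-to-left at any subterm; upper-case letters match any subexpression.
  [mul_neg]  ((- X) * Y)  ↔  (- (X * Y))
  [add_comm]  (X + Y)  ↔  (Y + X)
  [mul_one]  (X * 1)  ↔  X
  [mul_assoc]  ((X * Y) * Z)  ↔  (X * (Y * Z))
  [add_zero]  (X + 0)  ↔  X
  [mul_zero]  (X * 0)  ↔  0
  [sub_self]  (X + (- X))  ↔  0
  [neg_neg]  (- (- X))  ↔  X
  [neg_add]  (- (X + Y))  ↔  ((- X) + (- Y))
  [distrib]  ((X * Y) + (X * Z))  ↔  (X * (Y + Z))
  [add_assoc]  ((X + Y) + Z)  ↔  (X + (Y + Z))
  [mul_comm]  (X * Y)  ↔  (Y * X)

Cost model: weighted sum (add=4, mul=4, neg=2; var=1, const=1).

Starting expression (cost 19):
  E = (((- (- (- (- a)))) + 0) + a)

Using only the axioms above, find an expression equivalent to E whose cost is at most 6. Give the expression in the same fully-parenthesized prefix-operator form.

(a + a)   [cost 6]

step 1: add_zero (→) rewrites ((- (- (- (- a)))) + 0) into (- (- (- (- a)))), now ((- (- (- (- a)))) + a)
step 2: neg_neg (→) rewrites (- (- a)) into a, now ((- (- a)) + a)
step 3: neg_neg (→) rewrites (- (- a)) into a, reaching cost 6 (bound 6)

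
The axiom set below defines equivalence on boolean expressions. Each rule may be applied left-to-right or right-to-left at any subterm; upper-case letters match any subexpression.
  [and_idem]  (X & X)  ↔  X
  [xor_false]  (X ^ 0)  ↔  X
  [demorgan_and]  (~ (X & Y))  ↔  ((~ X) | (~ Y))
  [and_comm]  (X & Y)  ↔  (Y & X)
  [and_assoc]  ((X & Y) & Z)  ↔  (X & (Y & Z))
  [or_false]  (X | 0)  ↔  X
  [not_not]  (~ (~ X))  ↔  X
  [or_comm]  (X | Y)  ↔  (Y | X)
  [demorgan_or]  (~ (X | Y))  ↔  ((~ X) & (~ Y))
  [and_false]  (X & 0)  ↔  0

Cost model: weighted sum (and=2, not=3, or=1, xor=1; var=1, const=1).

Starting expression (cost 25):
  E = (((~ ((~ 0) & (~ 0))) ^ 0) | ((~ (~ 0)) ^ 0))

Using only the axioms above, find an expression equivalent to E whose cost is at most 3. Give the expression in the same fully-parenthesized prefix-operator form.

(0 | 0)   [cost 3]

step 1: and_idem (→) rewrites ((~ 0) & (~ 0)) into (~ 0), now (((~ (~ 0)) ^ 0) | ((~ (~ 0)) ^ 0))
step 2: xor_false (→) rewrites ((~ (~ 0)) ^ 0) into (~ (~ 0)), now (((~ (~ 0)) ^ 0) | (~ (~ 0)))
step 3: xor_false (→) rewrites ((~ (~ 0)) ^ 0) into (~ (~ 0)), now ((~ (~ 0)) | (~ (~ 0)))
step 4: not_not (→) rewrites (~ (~ 0)) into 0, now ((~ (~ 0)) | 0)
step 5: or_comm (→) rewrites ((~ (~ 0)) | 0) into (0 | (~ (~ 0)))
step 6: not_not (→) rewrites (~ (~ 0)) into 0, reaching cost 3 (bound 3)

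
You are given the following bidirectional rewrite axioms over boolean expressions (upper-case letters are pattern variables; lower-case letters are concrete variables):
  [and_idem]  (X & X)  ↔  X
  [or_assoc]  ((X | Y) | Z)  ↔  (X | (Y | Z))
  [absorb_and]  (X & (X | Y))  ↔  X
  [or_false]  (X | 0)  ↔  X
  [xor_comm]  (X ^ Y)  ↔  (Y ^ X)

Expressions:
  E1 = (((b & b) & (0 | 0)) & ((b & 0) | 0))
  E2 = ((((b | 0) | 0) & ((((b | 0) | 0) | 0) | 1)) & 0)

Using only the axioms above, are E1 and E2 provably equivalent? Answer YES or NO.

step 1: and_idem (→) rewrites (b & b) into b, now ((b & (0 | 0)) & ((b & 0) | 0))
step 2: or_false (→) rewrites (0 | 0) into 0, now ((b & 0) & ((b & 0) | 0))
step 3: absorb_and (→) rewrites ((b & 0) & ((b & 0) | 0)) into (b & 0)
step 4: or_false (←) rewrites b into (b | 0), now ((b | 0) & 0)
step 5: or_false (←) rewrites 0 into (0 | 0), now ((b | (0 | 0)) & 0)
step 6: or_assoc (←) rewrites (b | (0 | 0)) into ((b | 0) | 0), now (((b | 0) | 0) & 0)
step 7: absorb_and (←) rewrites ((b | 0) | 0) into (((b | 0) | 0) & (((b | 0) | 0) | 1)), now ((((b | 0) | 0) & (((b | 0) | 0) | 1)) & 0)
step 8: or_false (←) rewrites b into (b | 0), which is E2

YES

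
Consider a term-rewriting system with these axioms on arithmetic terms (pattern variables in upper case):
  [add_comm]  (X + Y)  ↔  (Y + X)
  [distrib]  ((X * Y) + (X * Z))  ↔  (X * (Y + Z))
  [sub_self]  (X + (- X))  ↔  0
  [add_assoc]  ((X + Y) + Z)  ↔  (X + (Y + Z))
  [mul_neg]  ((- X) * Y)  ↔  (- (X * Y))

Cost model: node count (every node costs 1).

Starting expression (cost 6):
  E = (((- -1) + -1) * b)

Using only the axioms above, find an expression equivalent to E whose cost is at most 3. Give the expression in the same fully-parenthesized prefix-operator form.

step 1: add_comm (→) rewrites ((- -1) + -1) into (-1 + (- -1)), now ((-1 + (- -1)) * b)
step 2: sub_self (→) rewrites (-1 + (- -1)) into 0, reaching cost 3 (bound 3)

(0 * b)   [cost 3]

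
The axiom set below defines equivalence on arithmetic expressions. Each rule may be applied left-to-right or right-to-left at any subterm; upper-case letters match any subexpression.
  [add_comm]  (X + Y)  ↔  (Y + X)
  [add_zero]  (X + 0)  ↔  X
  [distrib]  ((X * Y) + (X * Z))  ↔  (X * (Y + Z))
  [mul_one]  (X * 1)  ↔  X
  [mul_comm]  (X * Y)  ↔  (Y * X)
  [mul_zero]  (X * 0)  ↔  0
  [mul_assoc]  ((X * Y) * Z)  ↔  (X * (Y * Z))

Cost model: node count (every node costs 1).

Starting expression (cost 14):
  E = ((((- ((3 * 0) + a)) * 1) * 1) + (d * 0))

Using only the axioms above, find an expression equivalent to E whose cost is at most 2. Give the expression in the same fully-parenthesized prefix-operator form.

(- a)   [cost 2]

(1) (((- ((3 * 0) + a)) * 1) * 1)  =[mul_one →]=  ((- ((3 * 0) + a)) * 1)    ⊢ (((- ((3 * 0) + a)) * 1) + (d * 0))
(2) (d * 0)  =[mul_zero →]=  0    ⊢ (((- ((3 * 0) + a)) * 1) + 0)
(3) (3 * 0)  =[mul_zero →]=  0    ⊢ (((- (0 + a)) * 1) + 0)
(4) ((- (0 + a)) * 1)  =[mul_one →]=  (- (0 + a))    ⊢ ((- (0 + a)) + 0)
(5) (0 + a)  =[add_comm →]=  (a + 0)    ⊢ ((- (a + 0)) + 0)
(6) ((- (a + 0)) + 0)  =[add_zero →]=  (- (a + 0))
(7) (a + 0)  =[add_zero →]=  a    ⊢ cost 2, within 2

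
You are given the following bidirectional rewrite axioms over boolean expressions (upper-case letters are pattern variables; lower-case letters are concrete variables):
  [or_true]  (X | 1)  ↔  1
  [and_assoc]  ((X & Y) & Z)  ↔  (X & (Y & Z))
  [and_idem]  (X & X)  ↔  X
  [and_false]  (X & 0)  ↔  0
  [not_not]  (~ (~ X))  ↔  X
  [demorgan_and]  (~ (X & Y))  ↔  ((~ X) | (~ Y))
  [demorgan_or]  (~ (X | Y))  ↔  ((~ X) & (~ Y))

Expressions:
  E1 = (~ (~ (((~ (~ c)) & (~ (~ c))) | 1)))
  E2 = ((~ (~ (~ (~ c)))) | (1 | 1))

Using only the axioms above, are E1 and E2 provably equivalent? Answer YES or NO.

YES

(1) ((~ (~ c)) & (~ (~ c)))  =[and_idem →]=  (~ (~ c))    ⊢ (~ (~ ((~ (~ c)) | 1)))
(2) (~ (~ c))  =[not_not →]=  c    ⊢ (~ (~ (c | 1)))
(3) (~ (~ (c | 1)))  =[not_not →]=  (c | 1)
(4) 1  =[or_true ←]=  (1 | 1)    ⊢ (c | (1 | 1))
(5) c  =[not_not ←]=  (~ (~ c))    ⊢ ((~ (~ c)) | (1 | 1))
(6) (~ c)  =[not_not ←]=  (~ (~ (~ c)))    ⊢ E2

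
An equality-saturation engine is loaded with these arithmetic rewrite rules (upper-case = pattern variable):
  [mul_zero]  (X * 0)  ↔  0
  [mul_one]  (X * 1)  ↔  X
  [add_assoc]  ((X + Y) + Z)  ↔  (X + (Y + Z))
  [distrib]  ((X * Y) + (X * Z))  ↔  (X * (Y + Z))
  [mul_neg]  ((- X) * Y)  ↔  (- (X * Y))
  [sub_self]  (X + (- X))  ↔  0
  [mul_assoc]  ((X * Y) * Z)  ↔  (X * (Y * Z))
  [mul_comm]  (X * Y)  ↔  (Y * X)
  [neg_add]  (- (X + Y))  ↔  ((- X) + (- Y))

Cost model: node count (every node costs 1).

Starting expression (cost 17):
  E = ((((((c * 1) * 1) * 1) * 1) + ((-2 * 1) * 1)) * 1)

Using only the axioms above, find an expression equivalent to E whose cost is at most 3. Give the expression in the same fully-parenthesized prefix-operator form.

(1) ((c * 1) * 1)  =[mul_one →]=  (c * 1)    ⊢ (((((c * 1) * 1) * 1) + ((-2 * 1) * 1)) * 1)
(2) (((((c * 1) * 1) * 1) + ((-2 * 1) * 1)) * 1)  =[mul_one →]=  ((((c * 1) * 1) * 1) + ((-2 * 1) * 1))
(3) (((c * 1) * 1) * 1)  =[mul_one →]=  ((c * 1) * 1)    ⊢ (((c * 1) * 1) + ((-2 * 1) * 1))
(4) ((-2 * 1) * 1)  =[mul_assoc →]=  (-2 * (1 * 1))    ⊢ (((c * 1) * 1) + (-2 * (1 * 1)))
(5) (1 * 1)  =[mul_one →]=  1    ⊢ (((c * 1) * 1) + (-2 * 1))
(6) (c * 1)  =[mul_one →]=  c    ⊢ ((c * 1) + (-2 * 1))
(7) (c * 1)  =[mul_one →]=  c    ⊢ (c + (-2 * 1))
(8) (-2 * 1)  =[mul_one →]=  -2    ⊢ cost 3, within 3

(c + -2)   [cost 3]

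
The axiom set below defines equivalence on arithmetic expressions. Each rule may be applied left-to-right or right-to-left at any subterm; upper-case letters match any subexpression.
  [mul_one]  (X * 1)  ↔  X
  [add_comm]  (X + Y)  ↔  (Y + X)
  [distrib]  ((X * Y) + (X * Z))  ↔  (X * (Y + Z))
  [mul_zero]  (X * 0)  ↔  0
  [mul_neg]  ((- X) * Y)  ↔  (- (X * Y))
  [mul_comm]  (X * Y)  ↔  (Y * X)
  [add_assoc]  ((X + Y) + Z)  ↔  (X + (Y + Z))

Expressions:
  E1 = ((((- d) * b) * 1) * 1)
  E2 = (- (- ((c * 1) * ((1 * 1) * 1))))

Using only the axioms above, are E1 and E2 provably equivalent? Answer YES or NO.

All listed rules preserve value, hence provable equivalence implies equal values everywhere; look for a separating assignment.
b=0, c=1, d=0 gives E1 ↦ 0, E2 ↦ 1; values differ ⇒ not provably equivalent.

NO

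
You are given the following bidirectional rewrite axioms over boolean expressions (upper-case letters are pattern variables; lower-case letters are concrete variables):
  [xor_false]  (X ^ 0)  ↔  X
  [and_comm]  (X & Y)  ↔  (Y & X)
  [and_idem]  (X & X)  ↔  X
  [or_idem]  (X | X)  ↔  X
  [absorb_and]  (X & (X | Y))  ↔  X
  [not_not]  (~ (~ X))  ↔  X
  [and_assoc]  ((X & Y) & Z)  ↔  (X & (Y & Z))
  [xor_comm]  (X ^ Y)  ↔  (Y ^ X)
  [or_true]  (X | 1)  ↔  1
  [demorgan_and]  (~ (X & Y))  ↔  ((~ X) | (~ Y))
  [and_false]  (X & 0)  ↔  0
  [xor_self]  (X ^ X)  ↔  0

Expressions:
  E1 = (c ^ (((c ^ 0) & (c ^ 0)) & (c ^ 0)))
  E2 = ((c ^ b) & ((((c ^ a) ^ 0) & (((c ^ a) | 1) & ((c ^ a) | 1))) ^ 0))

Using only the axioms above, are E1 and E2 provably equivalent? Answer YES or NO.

Every axiom is a valid identity, so a rewrite proof would force E1 and E2 to agree under every assignment.
At a=0, b=0, c=1: E1 = 0 but E2 = 1; they differ, so no derivation exists.

NO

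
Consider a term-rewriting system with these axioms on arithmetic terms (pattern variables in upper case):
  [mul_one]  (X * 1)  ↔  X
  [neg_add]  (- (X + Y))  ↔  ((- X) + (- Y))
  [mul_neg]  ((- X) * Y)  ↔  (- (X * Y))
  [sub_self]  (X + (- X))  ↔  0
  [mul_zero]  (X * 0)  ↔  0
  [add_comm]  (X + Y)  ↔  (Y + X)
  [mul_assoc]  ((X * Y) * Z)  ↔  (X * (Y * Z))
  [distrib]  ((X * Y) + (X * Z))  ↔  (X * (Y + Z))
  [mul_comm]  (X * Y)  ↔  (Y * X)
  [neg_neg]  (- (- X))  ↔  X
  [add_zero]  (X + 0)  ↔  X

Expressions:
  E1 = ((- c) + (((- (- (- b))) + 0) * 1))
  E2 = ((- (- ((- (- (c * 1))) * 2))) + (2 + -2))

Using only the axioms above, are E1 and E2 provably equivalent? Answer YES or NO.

All listed rules preserve value, hence provable equivalence implies equal values everywhere; look for a separating assignment.
b=0, c=1 gives E1 ↦ -1, E2 ↦ 2; values differ ⇒ not provably equivalent.

NO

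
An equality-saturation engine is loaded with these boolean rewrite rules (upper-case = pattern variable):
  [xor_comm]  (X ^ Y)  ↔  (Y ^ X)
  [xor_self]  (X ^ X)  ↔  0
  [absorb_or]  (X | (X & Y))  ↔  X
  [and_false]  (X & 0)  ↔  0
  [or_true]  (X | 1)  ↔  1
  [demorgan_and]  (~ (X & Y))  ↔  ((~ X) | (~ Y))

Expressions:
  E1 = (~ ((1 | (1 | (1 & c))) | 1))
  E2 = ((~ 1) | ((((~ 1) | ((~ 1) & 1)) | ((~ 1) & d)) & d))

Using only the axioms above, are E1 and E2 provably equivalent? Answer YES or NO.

1. [absorb_or →] (1 | (1 & c))  →  1;  E1 = (~ ((1 | 1) | 1))
2. [or_true →] (1 | 1)  →  1;  E1 = (~ (1 | 1))
3. [or_true →] (1 | 1)  →  1;  E1 = (~ 1)
4. [absorb_or ←] (~ 1)  →  ((~ 1) | ((~ 1) & d))
5. [absorb_or ←] (~ 1)  →  ((~ 1) | ((~ 1) & d));  E1 = ((~ 1) | (((~ 1) | ((~ 1) & d)) & d))
6. [absorb_or ←] (~ 1)  →  ((~ 1) | ((~ 1) & 1));  this is E2

YES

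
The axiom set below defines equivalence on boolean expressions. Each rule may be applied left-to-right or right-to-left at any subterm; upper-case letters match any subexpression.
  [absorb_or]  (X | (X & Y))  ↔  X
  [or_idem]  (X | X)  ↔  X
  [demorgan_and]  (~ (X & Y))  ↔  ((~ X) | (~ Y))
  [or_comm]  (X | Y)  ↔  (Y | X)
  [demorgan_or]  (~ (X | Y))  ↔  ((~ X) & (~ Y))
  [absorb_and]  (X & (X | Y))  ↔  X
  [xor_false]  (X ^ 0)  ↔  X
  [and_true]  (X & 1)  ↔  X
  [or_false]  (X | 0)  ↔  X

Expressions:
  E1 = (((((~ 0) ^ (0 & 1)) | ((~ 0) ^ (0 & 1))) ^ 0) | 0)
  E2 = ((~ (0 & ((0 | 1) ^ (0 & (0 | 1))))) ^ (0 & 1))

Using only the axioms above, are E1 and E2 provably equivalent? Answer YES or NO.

YES

1. [xor_false →] ((((~ 0) ^ (0 & 1)) | ((~ 0) ^ (0 & 1))) ^ 0)  →  (((~ 0) ^ (0 & 1)) | ((~ 0) ^ (0 & 1)));  E1 = ((((~ 0) ^ (0 & 1)) | ((~ 0) ^ (0 & 1))) | 0)
2. [or_idem →] (((~ 0) ^ (0 & 1)) | ((~ 0) ^ (0 & 1)))  →  ((~ 0) ^ (0 & 1));  E1 = (((~ 0) ^ (0 & 1)) | 0)
3. [or_false →] (((~ 0) ^ (0 & 1)) | 0)  →  ((~ 0) ^ (0 & 1))
4. [absorb_and ←] 0  →  (0 & (0 | 1));  E1 = ((~ (0 & (0 | 1))) ^ (0 & 1))
5. [xor_false ←] (0 | 1)  →  ((0 | 1) ^ 0);  E1 = ((~ (0 & ((0 | 1) ^ 0))) ^ (0 & 1))
6. [absorb_and ←] 0  →  (0 & (0 | 1));  this is E2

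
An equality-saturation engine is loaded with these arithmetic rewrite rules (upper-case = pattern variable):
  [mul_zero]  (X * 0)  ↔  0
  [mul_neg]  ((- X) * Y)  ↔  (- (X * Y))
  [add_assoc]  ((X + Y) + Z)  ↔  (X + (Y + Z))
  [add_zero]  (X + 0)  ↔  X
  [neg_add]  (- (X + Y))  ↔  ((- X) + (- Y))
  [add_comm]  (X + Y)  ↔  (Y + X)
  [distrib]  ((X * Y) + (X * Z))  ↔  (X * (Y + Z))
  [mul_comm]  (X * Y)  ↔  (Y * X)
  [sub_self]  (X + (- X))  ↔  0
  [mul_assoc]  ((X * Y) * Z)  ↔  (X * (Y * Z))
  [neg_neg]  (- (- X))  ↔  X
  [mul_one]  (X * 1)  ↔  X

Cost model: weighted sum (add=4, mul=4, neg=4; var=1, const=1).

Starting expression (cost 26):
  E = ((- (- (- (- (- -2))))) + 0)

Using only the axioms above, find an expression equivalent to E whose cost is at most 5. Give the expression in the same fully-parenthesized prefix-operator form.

(- -2)   [cost 5]

1. [add_zero →] ((- (- (- (- (- -2))))) + 0)  →  (- (- (- (- (- -2)))))
2. [neg_neg →] (- (- (- (- (- -2)))))  →  (- (- (- -2)))
3. [neg_neg →] (- (- -2))  →  -2;  cost 5 ≤ 5, done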